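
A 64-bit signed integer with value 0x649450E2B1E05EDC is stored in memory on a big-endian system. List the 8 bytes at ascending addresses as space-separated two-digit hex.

Split into bytes (most-significant first): 64 94 50 E2 B1 E0 5E DC.
Big-endian: lowest address holds the most-significant byte.
So the memory order matches the most-significant-first order: 64 94 50 E2 B1 E0 5E DC.

64 94 50 E2 B1 E0 5E DC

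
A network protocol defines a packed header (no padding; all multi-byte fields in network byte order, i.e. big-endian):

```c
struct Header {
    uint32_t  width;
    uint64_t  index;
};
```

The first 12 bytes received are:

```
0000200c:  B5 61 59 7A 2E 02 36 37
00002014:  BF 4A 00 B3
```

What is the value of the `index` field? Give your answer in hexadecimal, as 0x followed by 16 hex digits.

`index` follows `width` (4 bytes), so it starts at byte offset 4 and occupies 8 bytes.
Bytes at offsets 4..11: 2E 02 36 37 BF 4A 00 B3.
In big-endian order the high byte comes first in memory.
The bytes are already most-significant first: 0x2E023637BF4A00B3.

0x2E023637BF4A00B3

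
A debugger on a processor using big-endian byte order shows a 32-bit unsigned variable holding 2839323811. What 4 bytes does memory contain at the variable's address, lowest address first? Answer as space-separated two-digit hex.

A9 3C A4 A3

2839323811 in hexadecimal, padded to 32 bits, is 0xA93CA4A3.
Split into bytes (most-significant first): A9 3C A4 A3.
Big-endian stores the most-significant byte at the lowest address.
So the memory order matches the most-significant-first order: A9 3C A4 A3.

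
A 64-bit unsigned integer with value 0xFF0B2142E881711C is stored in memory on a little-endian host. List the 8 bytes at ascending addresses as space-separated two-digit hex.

Split into bytes (most-significant first): FF 0B 21 42 E8 81 71 1C.
In little-endian order the low byte comes first in memory.
So at ascending addresses the bytes are 1C 71 81 E8 42 21 0B FF.

1C 71 81 E8 42 21 0B FF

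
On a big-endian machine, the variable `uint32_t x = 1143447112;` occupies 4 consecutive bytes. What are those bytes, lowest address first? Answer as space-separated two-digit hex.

1143447112 in hexadecimal, padded to 32 bits, is 0x44279E48.
Split into bytes (most-significant first): 44 27 9E 48.
In big-endian order the high byte comes first in memory.
So the memory order matches the most-significant-first order: 44 27 9E 48.

44 27 9E 48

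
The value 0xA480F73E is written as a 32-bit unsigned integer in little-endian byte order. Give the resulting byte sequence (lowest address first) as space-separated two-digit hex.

3E F7 80 A4

Split into bytes (most-significant first): A4 80 F7 3E.
Little-endian: lowest address holds the least-significant byte.
So at ascending addresses the bytes are 3E F7 80 A4.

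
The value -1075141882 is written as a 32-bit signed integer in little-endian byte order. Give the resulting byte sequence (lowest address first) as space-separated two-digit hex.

06 A3 EA BF

Two's complement of -1075141882 in 32 bits: 1075141882 = 0x40155CFA; invert → 0xBFEAA305; add 1 → 0xBFEAA306.
Split into bytes (most-significant first): BF EA A3 06.
In little-endian order the low byte comes first in memory.
So at ascending addresses the bytes are 06 A3 EA BF.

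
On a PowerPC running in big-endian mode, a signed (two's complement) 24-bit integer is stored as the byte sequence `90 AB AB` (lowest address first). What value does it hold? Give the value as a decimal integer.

-7296085

Big-endian stores the most-significant byte at the lowest address.
The bytes are already most-significant first: 0x90ABAB.
Top bit is set, so as a signed 24-bit value this is 0x90ABAB − 2^24 = -7296085.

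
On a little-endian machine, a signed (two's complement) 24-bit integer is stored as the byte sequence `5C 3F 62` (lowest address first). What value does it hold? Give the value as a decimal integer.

6438748

In little-endian order the low byte comes first in memory.
Reassemble most-significant byte first: 62 3F 5C → 0x623F5C.
0x623F5C = 6438748.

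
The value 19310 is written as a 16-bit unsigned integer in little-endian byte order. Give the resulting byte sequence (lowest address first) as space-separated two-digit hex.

6E 4B

19310 in hexadecimal, padded to 16 bits, is 0x4B6E.
Split into bytes (most-significant first): 4B 6E.
Little-endian: lowest address holds the least-significant byte.
So at ascending addresses the bytes are 6E 4B.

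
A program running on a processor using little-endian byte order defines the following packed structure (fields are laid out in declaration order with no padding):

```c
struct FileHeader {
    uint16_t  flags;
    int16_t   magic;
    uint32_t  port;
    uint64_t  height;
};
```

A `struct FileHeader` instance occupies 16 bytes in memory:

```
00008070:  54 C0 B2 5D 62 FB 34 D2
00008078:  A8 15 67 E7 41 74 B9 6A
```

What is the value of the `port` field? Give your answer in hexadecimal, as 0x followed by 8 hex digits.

0xD234FB62

`port` follows `flags` (2 B), `magic` (2 B), so it starts at offset 2 + 2 = 4 and occupies 4 bytes.
Bytes at offsets 4..7: 62 FB 34 D2.
Little-endian: lowest address holds the least-significant byte.
Reassemble most-significant byte first: D2 34 FB 62 → 0xD234FB62.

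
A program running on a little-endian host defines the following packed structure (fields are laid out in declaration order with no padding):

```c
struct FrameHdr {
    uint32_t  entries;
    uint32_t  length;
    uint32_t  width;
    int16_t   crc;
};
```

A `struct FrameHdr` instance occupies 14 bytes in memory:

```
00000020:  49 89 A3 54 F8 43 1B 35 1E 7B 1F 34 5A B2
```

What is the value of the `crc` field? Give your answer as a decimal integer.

`crc` follows `entries` (4 B), `length` (4 B), `width` (4 B), so it starts at offset 4 + 4 + 4 = 12 and occupies 2 bytes.
Bytes at offsets 12..13: 5A B2.
In little-endian order the low byte comes first in memory.
Reassemble most-significant byte first: B2 5A → 0xB25A.
Top bit is set, so as a signed 16-bit value this is 0xB25A − 2^16 = -19878.

-19878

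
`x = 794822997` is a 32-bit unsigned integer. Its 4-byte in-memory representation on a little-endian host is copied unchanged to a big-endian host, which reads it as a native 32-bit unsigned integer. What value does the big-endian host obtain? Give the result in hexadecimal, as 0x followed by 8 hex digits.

0x5509602F

794822997 in 32-bit hexadecimal is 0x2F600955.
Stored little-endian, the bytes at ascending addresses are 55 09 60 2F.
Read back as big-endian, the last byte is least significant, giving 0x5509602F.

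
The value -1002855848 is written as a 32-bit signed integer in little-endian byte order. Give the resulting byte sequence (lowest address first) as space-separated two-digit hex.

Two's complement of -1002855848 in 32 bits: 1002855848 = 0x3BC65DA8; invert → 0xC439A257; add 1 → 0xC439A258.
Split into bytes (most-significant first): C4 39 A2 58.
In little-endian order the low byte comes first in memory.
So at ascending addresses the bytes are 58 A2 39 C4.

58 A2 39 C4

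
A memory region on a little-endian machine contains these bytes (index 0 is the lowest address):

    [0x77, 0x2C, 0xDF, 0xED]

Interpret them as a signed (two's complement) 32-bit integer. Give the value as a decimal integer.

-304141193

Little-endian stores the least-significant byte at the lowest address.
Reassemble most-significant byte first: ED DF 2C 77 → 0xEDDF2C77.
Top bit is set, so as a signed 32-bit value this is 0xEDDF2C77 − 2^32 = -304141193.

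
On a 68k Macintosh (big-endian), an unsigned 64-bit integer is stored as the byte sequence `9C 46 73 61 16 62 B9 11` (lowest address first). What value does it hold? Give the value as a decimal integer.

In big-endian order the high byte comes first in memory.
The bytes are already most-significant first: 0x9C4673611662B911.
0x9C4673611662B911 = 11260814779111094545.

11260814779111094545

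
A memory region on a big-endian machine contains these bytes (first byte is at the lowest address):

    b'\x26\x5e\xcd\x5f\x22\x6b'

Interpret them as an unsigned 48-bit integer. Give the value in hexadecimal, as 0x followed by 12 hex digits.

Big-endian stores the most-significant byte at the lowest address.
The bytes are already most-significant first: 0x265ECD5F226B.

0x265ECD5F226B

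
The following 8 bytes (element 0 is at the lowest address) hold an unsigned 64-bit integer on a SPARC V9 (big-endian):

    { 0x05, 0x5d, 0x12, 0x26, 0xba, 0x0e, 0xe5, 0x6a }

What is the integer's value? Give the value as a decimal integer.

Big-endian stores the most-significant byte at the lowest address.
The bytes are already most-significant first: 0x055D1226BA0EE56A.
0x055D1226BA0EE56A = 386485100563326314.

386485100563326314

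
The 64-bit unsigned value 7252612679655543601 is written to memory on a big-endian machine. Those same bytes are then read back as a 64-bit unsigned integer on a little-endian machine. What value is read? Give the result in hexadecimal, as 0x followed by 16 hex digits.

0x31D35C60CE74A664

7252612679655543601 in 64-bit hexadecimal is 0x64A674CE605CD331.
Stored big-endian, the bytes at ascending addresses are 64 A6 74 CE 60 5C D3 31.
Read back as little-endian, the first byte is least significant, giving 0x31D35C60CE74A664.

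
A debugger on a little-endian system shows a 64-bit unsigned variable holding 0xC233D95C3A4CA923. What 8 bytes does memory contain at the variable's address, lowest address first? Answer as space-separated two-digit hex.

Split into bytes (most-significant first): C2 33 D9 5C 3A 4C A9 23.
Little-endian: lowest address holds the least-significant byte.
So at ascending addresses the bytes are 23 A9 4C 3A 5C D9 33 C2.

23 A9 4C 3A 5C D9 33 C2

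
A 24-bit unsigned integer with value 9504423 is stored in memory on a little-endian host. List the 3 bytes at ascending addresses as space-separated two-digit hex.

A7 06 91

9504423 in hexadecimal, padded to 24 bits, is 0x9106A7.
Split into bytes (most-significant first): 91 06 A7.
Little-endian stores the least-significant byte at the lowest address.
So at ascending addresses the bytes are A7 06 91.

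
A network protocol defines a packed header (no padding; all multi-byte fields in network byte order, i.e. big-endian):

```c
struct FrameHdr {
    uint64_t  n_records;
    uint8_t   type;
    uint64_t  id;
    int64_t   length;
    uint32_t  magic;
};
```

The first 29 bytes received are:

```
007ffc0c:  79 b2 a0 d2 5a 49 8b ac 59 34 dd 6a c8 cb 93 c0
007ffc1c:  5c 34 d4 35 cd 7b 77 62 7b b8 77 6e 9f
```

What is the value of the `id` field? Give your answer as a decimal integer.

3809318270466768988

`id` follows `n_records` (8 B), `type` (1 B), so it starts at offset 8 + 1 = 9 and occupies 8 bytes.
Bytes at offsets 9..16: 34 DD 6A C8 CB 93 C0 5C.
In big-endian order the high byte comes first in memory.
The bytes are already most-significant first: 0x34DD6AC8CB93C05C.
0x34DD6AC8CB93C05C = 3809318270466768988.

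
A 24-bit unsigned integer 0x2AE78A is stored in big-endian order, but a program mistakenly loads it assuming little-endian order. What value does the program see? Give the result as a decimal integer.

Stored big-endian, the bytes at ascending addresses are 2A E7 8A.
Read back as little-endian, the first byte is least significant, giving 0x8AE72A.
0x8AE72A = 9103146.

9103146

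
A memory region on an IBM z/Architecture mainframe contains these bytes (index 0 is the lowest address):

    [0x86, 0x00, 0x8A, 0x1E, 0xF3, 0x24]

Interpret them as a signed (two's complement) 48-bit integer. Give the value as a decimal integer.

-134138101304540

Big-endian stores the most-significant byte at the lowest address.
The bytes are already most-significant first: 0x86008A1EF324.
Top bit is set, so as a signed 48-bit value this is 0x86008A1EF324 − 2^48 = -134138101304540.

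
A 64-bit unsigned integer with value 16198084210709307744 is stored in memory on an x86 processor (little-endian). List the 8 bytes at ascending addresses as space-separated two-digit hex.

16198084210709307744 in hexadecimal, padded to 64 bits, is 0xE0CB27C4BD312160.
Split into bytes (most-significant first): E0 CB 27 C4 BD 31 21 60.
In little-endian order the low byte comes first in memory.
So at ascending addresses the bytes are 60 21 31 BD C4 27 CB E0.

60 21 31 BD C4 27 CB E0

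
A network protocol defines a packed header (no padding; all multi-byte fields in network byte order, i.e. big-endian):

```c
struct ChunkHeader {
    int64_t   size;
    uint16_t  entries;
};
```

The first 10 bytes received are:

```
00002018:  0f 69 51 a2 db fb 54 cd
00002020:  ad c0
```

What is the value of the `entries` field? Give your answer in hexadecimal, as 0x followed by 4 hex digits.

`entries` follows `size` (8 bytes), so it starts at byte offset 8 and occupies 2 bytes.
Bytes at offsets 8..9: AD C0.
In big-endian order the high byte comes first in memory.
The bytes are already most-significant first: 0xADC0.

0xADC0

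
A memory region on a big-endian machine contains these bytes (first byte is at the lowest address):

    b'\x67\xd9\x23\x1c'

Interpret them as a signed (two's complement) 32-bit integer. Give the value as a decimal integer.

Big-endian: lowest address holds the most-significant byte.
The bytes are already most-significant first: 0x67D9231C.
0x67D9231C = 1742283548.

1742283548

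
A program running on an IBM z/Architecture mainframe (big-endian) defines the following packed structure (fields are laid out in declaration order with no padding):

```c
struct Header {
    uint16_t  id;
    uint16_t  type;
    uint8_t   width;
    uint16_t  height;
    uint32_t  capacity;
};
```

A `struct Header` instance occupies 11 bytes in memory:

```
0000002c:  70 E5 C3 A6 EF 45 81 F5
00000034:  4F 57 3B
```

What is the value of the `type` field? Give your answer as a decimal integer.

50086

`type` follows `id` (2 bytes), so it starts at byte offset 2 and occupies 2 bytes.
Bytes at offsets 2..3: C3 A6.
Big-endian stores the most-significant byte at the lowest address.
The bytes are already most-significant first: 0xC3A6.
0xC3A6 = 50086.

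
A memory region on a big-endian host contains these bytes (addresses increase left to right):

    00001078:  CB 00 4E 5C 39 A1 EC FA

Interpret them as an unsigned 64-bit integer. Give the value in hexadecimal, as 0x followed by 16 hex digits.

Big-endian: lowest address holds the most-significant byte.
The bytes are already most-significant first: 0xCB004E5C39A1ECFA.

0xCB004E5C39A1ECFA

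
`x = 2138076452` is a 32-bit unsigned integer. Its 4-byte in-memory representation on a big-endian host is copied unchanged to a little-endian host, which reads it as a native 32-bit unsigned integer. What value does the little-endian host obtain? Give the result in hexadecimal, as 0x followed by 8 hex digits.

0x2475707F

2138076452 in 32-bit hexadecimal is 0x7F707524.
Stored big-endian, the bytes at ascending addresses are 7F 70 75 24.
Read back as little-endian, the first byte is least significant, giving 0x2475707F.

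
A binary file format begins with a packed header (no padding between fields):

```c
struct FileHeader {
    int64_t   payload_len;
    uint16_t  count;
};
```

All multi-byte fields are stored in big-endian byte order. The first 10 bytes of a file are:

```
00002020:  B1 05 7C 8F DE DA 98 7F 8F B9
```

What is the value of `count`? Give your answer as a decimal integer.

`count` follows `payload_len` (8 bytes), so it starts at byte offset 8 and occupies 2 bytes.
Bytes at offsets 8..9: 8F B9.
Big-endian: lowest address holds the most-significant byte.
The bytes are already most-significant first: 0x8FB9.
0x8FB9 = 36793.

36793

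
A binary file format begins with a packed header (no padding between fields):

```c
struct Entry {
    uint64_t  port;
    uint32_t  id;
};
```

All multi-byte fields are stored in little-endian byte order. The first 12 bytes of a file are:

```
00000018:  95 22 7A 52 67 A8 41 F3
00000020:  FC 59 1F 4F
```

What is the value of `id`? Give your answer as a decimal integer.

`id` follows `port` (8 bytes), so it starts at byte offset 8 and occupies 4 bytes.
Bytes at offsets 8..11: FC 59 1F 4F.
Little-endian stores the least-significant byte at the lowest address.
Reassemble most-significant byte first: 4F 1F 59 FC → 0x4F1F59FC.
0x4F1F59FC = 1327454716.

1327454716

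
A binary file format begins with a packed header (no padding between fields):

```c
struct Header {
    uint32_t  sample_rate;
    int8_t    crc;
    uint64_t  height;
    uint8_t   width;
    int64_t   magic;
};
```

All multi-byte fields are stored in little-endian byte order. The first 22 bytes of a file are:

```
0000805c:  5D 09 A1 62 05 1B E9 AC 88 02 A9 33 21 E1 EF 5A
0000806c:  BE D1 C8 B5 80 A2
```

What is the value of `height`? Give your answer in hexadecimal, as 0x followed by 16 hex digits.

`height` follows `sample_rate` (4 B), `crc` (1 B), so it starts at offset 4 + 1 = 5 and occupies 8 bytes.
Bytes at offsets 5..12: 1B E9 AC 88 02 A9 33 21.
Little-endian: lowest address holds the least-significant byte.
Reassemble most-significant byte first: 21 33 A9 02 88 AC E9 1B → 0x2133A90288ACE91B.

0x2133A90288ACE91B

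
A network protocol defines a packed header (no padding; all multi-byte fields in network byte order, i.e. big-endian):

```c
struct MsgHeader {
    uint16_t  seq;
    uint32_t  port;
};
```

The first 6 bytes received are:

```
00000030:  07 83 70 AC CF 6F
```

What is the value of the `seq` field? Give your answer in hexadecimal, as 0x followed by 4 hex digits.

`seq` is the first field, at byte offset 0, occupying 2 bytes.
Bytes at offsets 0..1: 07 83.
Big-endian: lowest address holds the most-significant byte.
The bytes are already most-significant first: 0x0783.

0x0783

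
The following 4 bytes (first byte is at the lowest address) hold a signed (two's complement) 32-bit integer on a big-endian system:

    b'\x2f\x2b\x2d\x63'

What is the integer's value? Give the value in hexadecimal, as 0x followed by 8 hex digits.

In big-endian order the high byte comes first in memory.
The bytes are already most-significant first: 0x2F2B2D63.

0x2F2B2D63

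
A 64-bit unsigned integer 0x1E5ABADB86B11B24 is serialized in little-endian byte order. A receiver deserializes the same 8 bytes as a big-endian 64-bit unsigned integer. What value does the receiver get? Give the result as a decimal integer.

2601868402506750494

Stored little-endian, the bytes at ascending addresses are 24 1B B1 86 DB BA 5A 1E.
Read back as big-endian, the last byte is least significant, giving 0x241BB186DBBA5A1E.
0x241BB186DBBA5A1E = 2601868402506750494.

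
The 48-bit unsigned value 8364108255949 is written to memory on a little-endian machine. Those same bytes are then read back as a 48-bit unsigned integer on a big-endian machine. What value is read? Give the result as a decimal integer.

8364108255949 in 48-bit hexadecimal is 0x079B6BB392CD.
Stored little-endian, the bytes at ascending addresses are CD 92 B3 6B 9B 07.
Read back as big-endian, the last byte is least significant, giving 0xCD92B36B9B07.
0xCD92B36B9B07 = 226029959092999.

226029959092999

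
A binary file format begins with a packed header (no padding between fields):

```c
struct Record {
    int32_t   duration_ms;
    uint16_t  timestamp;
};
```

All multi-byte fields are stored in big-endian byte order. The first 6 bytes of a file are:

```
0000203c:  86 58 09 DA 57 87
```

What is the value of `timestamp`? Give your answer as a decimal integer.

`timestamp` follows `duration_ms` (4 bytes), so it starts at byte offset 4 and occupies 2 bytes.
Bytes at offsets 4..5: 57 87.
Big-endian: lowest address holds the most-significant byte.
The bytes are already most-significant first: 0x5787.
0x5787 = 22407.

22407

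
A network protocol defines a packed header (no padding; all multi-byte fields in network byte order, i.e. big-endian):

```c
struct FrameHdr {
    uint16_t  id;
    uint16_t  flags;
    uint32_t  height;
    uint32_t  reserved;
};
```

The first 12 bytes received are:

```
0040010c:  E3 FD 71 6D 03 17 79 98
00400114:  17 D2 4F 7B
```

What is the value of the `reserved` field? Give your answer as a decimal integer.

`reserved` follows `id` (2 B), `flags` (2 B), `height` (4 B), so it starts at offset 2 + 2 + 4 = 8 and occupies 4 bytes.
Bytes at offsets 8..11: 17 D2 4F 7B.
Big-endian: lowest address holds the most-significant byte.
The bytes are already most-significant first: 0x17D24F7B.
0x17D24F7B = 399658875.

399658875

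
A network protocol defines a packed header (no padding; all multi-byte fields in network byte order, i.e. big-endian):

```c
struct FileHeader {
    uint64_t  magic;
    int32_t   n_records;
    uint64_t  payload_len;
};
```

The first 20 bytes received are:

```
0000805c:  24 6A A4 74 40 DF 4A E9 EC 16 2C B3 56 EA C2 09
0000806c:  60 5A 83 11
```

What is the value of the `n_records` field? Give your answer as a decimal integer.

-334091085

`n_records` follows `magic` (8 bytes), so it starts at byte offset 8 and occupies 4 bytes.
Bytes at offsets 8..11: EC 16 2C B3.
Big-endian: lowest address holds the most-significant byte.
The bytes are already most-significant first: 0xEC162CB3.
Top bit is set, so as a signed 32-bit value this is 0xEC162CB3 − 2^32 = -334091085.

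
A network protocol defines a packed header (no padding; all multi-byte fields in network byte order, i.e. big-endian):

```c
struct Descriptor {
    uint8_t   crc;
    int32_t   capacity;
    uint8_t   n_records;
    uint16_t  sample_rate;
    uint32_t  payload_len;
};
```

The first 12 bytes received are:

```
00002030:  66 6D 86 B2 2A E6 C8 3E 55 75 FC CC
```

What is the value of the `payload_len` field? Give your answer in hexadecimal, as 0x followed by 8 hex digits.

0x5575FCCC

`payload_len` follows `crc` (1 B), `capacity` (4 B), `n_records` (1 B), `sample_rate` (2 B), so it starts at offset 1 + 4 + 1 + 2 = 8 and occupies 4 bytes.
Bytes at offsets 8..11: 55 75 FC CC.
In big-endian order the high byte comes first in memory.
The bytes are already most-significant first: 0x5575FCCC.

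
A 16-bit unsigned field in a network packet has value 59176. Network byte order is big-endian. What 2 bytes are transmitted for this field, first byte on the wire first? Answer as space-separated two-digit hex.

59176 in hexadecimal, padded to 16 bits, is 0xE728.
Split into bytes (most-significant first): E7 28.
Big-endian: lowest address holds the most-significant byte.
So the memory order matches the most-significant-first order: E7 28.

E7 28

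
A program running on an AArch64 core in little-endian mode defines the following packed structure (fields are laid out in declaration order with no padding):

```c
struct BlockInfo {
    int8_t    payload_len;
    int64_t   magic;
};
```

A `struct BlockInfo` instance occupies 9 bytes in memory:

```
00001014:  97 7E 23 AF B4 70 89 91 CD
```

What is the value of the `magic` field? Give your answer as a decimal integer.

-3633972307150560386

`magic` follows `payload_len` (1 byte), so it starts at byte offset 1 and occupies 8 bytes.
Bytes at offsets 1..8: 7E 23 AF B4 70 89 91 CD.
Little-endian: lowest address holds the least-significant byte.
Reassemble most-significant byte first: CD 91 89 70 B4 AF 23 7E → 0xCD918970B4AF237E.
Top bit is set, so as a signed 64-bit value this is 0xCD918970B4AF237E − 2^64 = -3633972307150560386.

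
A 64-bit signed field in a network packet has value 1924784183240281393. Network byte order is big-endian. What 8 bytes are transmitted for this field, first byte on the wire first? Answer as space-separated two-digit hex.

1924784183240281393 in hexadecimal, padded to 64 bits, is 0x1AB635044753CD31.
Split into bytes (most-significant first): 1A B6 35 04 47 53 CD 31.
In big-endian order the high byte comes first in memory.
So the memory order matches the most-significant-first order: 1A B6 35 04 47 53 CD 31.

1A B6 35 04 47 53 CD 31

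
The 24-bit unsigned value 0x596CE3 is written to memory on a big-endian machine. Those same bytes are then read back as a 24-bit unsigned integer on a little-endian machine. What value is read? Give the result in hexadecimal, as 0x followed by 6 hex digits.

Stored big-endian, the bytes at ascending addresses are 59 6C E3.
Read back as little-endian, the first byte is least significant, giving 0xE36C59.

0xE36C59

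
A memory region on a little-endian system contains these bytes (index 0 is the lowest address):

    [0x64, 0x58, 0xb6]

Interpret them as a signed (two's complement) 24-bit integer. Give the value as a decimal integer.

Little-endian stores the least-significant byte at the lowest address.
Reassemble most-significant byte first: B6 58 64 → 0xB65864.
Top bit is set, so as a signed 24-bit value this is 0xB65864 − 2^24 = -4827036.

-4827036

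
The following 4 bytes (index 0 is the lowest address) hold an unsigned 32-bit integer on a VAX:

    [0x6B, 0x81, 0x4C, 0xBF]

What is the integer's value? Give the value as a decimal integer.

Little-endian: lowest address holds the least-significant byte.
Reassemble most-significant byte first: BF 4C 81 6B → 0xBF4C816B.
0xBF4C816B = 3209462123.

3209462123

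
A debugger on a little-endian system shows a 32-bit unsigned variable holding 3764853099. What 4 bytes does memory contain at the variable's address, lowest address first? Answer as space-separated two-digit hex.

6B 19 67 E0

3764853099 in hexadecimal, padded to 32 bits, is 0xE067196B.
Split into bytes (most-significant first): E0 67 19 6B.
In little-endian order the low byte comes first in memory.
So at ascending addresses the bytes are 6B 19 67 E0.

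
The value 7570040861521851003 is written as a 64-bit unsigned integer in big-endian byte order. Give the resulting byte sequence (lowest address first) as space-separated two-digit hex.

7570040861521851003 in hexadecimal, padded to 64 bits, is 0x690E300E4633B27B.
Split into bytes (most-significant first): 69 0E 30 0E 46 33 B2 7B.
Big-endian stores the most-significant byte at the lowest address.
So the memory order matches the most-significant-first order: 69 0E 30 0E 46 33 B2 7B.

69 0E 30 0E 46 33 B2 7B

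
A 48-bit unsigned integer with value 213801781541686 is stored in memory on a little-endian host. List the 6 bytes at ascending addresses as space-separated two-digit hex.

213801781541686 in hexadecimal, padded to 48 bits, is 0xC2739B3DBB36.
Split into bytes (most-significant first): C2 73 9B 3D BB 36.
Little-endian stores the least-significant byte at the lowest address.
So at ascending addresses the bytes are 36 BB 3D 9B 73 C2.

36 BB 3D 9B 73 C2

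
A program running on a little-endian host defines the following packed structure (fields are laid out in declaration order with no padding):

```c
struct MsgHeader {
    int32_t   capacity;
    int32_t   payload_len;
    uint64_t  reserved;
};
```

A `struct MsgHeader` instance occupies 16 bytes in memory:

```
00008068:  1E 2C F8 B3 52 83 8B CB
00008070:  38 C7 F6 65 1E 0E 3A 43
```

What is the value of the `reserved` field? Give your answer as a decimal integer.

`reserved` follows `capacity` (4 B), `payload_len` (4 B), so it starts at offset 4 + 4 = 8 and occupies 8 bytes.
Bytes at offsets 8..15: 38 C7 F6 65 1E 0E 3A 43.
In little-endian order the low byte comes first in memory.
Reassemble most-significant byte first: 43 3A 0E 1E 65 F6 C7 38 → 0x433A0E1E65F6C738.
0x433A0E1E65F6C738 = 4844199872912869176.

4844199872912869176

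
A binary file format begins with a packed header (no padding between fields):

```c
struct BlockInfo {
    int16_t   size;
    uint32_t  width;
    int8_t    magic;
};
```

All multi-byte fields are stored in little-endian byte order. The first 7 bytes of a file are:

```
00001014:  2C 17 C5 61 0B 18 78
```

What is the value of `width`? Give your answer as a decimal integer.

403399109

`width` follows `size` (2 bytes), so it starts at byte offset 2 and occupies 4 bytes.
Bytes at offsets 2..5: C5 61 0B 18.
Little-endian: lowest address holds the least-significant byte.
Reassemble most-significant byte first: 18 0B 61 C5 → 0x180B61C5.
0x180B61C5 = 403399109.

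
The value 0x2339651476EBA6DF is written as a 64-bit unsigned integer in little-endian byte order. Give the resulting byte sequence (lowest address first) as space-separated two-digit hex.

Split into bytes (most-significant first): 23 39 65 14 76 EB A6 DF.
Little-endian: lowest address holds the least-significant byte.
So at ascending addresses the bytes are DF A6 EB 76 14 65 39 23.

DF A6 EB 76 14 65 39 23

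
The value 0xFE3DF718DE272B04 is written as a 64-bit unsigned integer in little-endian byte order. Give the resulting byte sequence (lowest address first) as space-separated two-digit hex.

04 2B 27 DE 18 F7 3D FE

Split into bytes (most-significant first): FE 3D F7 18 DE 27 2B 04.
In little-endian order the low byte comes first in memory.
So at ascending addresses the bytes are 04 2B 27 DE 18 F7 3D FE.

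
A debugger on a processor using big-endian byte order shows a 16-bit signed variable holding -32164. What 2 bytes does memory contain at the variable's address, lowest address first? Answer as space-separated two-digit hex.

Two's complement of -32164 in 16 bits: 32164 = 0x7DA4; invert → 0x825B; add 1 → 0x825C.
Split into bytes (most-significant first): 82 5C.
In big-endian order the high byte comes first in memory.
So the memory order matches the most-significant-first order: 82 5C.

82 5C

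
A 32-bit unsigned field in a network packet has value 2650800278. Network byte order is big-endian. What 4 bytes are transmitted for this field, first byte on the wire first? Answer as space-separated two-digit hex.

2650800278 in hexadecimal, padded to 32 bits, is 0x9E000096.
Split into bytes (most-significant first): 9E 00 00 96.
In big-endian order the high byte comes first in memory.
So the memory order matches the most-significant-first order: 9E 00 00 96.

9E 00 00 96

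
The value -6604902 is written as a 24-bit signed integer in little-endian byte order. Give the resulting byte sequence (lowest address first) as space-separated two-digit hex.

Two's complement of -6604902 in 24 bits: 6604902 = 0x64C866; invert → 0x9B3799; add 1 → 0x9B379A.
Split into bytes (most-significant first): 9B 37 9A.
Little-endian: lowest address holds the least-significant byte.
So at ascending addresses the bytes are 9A 37 9B.

9A 37 9B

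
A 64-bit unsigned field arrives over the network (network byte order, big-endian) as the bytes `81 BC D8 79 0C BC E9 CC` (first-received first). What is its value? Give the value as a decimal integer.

In big-endian order the high byte comes first in memory.
The bytes are already most-significant first: 0x81BCD8790CBCE9CC.
0x81BCD8790CBCE9CC = 9348584940930656716.

9348584940930656716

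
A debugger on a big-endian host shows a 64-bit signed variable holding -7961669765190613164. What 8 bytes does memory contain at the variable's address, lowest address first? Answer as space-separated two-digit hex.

Two's complement of -7961669765190613164 in 64 bits: 7961669765190613164 = 0x6E7D8877FD2778AC; invert → 0x9182778802D88753; add 1 → 0x9182778802D88754.
Split into bytes (most-significant first): 91 82 77 88 02 D8 87 54.
Big-endian stores the most-significant byte at the lowest address.
So the memory order matches the most-significant-first order: 91 82 77 88 02 D8 87 54.

91 82 77 88 02 D8 87 54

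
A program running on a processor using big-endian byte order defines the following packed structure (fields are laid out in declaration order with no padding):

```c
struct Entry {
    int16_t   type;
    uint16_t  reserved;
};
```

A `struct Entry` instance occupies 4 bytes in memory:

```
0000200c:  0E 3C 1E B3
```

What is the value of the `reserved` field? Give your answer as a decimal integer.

7859

`reserved` follows `type` (2 bytes), so it starts at byte offset 2 and occupies 2 bytes.
Bytes at offsets 2..3: 1E B3.
Big-endian: lowest address holds the most-significant byte.
The bytes are already most-significant first: 0x1EB3.
0x1EB3 = 7859.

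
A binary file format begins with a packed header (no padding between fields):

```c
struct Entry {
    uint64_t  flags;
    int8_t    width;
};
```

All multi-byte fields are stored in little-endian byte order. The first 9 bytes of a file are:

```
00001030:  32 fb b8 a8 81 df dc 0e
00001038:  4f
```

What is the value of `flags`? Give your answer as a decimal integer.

1070976559381805874

`flags` is the first field, at byte offset 0, occupying 8 bytes.
Bytes at offsets 0..7: 32 FB B8 A8 81 DF DC 0E.
Little-endian stores the least-significant byte at the lowest address.
Reassemble most-significant byte first: 0E DC DF 81 A8 B8 FB 32 → 0x0EDCDF81A8B8FB32.
0x0EDCDF81A8B8FB32 = 1070976559381805874.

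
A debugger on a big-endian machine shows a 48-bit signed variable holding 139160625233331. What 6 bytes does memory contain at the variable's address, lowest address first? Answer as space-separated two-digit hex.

139160625233331 in hexadecimal, padded to 48 bits, is 0x7E90DBA23DB3.
Split into bytes (most-significant first): 7E 90 DB A2 3D B3.
Big-endian: lowest address holds the most-significant byte.
So the memory order matches the most-significant-first order: 7E 90 DB A2 3D B3.

7E 90 DB A2 3D B3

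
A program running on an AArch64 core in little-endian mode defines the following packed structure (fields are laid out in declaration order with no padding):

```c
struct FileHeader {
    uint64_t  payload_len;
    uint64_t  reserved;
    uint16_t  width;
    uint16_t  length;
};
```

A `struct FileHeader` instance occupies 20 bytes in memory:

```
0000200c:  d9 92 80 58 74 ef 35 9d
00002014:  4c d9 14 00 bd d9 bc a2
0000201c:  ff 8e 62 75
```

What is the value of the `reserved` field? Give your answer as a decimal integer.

`reserved` follows `payload_len` (8 bytes), so it starts at byte offset 8 and occupies 8 bytes.
Bytes at offsets 8..15: 4C D9 14 00 BD D9 BC A2.
In little-endian order the low byte comes first in memory.
Reassemble most-significant byte first: A2 BC D9 BD 00 14 D9 4C → 0xA2BCD9BD0014D94C.
0xA2BCD9BD0014D94C = 11726486935539341644.

11726486935539341644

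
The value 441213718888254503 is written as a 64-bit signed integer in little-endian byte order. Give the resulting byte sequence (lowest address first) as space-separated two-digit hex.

441213718888254503 in hexadecimal, padded to 64 bits, is 0x061F818A285D0C27.
Split into bytes (most-significant first): 06 1F 81 8A 28 5D 0C 27.
In little-endian order the low byte comes first in memory.
So at ascending addresses the bytes are 27 0C 5D 28 8A 81 1F 06.

27 0C 5D 28 8A 81 1F 06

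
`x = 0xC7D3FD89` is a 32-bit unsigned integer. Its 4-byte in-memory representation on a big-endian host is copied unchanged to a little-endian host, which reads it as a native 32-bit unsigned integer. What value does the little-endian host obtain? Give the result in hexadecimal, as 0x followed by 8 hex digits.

0x89FDD3C7

Stored big-endian, the bytes at ascending addresses are C7 D3 FD 89.
Read back as little-endian, the first byte is least significant, giving 0x89FDD3C7.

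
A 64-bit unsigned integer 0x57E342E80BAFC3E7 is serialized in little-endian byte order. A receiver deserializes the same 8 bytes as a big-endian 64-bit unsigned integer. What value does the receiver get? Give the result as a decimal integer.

Stored little-endian, the bytes at ascending addresses are E7 C3 AF 0B E8 42 E3 57.
Read back as big-endian, the last byte is least significant, giving 0xE7C3AF0BE842E357.
0xE7C3AF0BE842E357 = 16700384308896129879.

16700384308896129879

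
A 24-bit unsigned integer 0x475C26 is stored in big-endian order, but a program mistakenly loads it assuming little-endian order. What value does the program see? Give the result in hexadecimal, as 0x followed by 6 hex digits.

Stored big-endian, the bytes at ascending addresses are 47 5C 26.
Read back as little-endian, the first byte is least significant, giving 0x265C47.

0x265C47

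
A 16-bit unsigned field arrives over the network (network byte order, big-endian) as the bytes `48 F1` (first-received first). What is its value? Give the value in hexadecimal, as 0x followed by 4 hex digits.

0x48F1

Big-endian: lowest address holds the most-significant byte.
The bytes are already most-significant first: 0x48F1.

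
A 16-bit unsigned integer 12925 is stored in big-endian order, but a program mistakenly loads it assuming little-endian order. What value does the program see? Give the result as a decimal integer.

12925 in 16-bit hexadecimal is 0x327D.
Stored big-endian, the bytes at ascending addresses are 32 7D.
Read back as little-endian, the first byte is least significant, giving 0x7D32.
0x7D32 = 32050.

32050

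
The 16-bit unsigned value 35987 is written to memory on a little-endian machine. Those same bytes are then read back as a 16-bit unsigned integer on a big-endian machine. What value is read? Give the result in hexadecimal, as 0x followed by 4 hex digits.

0x938C

35987 in 16-bit hexadecimal is 0x8C93.
Stored little-endian, the bytes at ascending addresses are 93 8C.
Read back as big-endian, the last byte is least significant, giving 0x938C.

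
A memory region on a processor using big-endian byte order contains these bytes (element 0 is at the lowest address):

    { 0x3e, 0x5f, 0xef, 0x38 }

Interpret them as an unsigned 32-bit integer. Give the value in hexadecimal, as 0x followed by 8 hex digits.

Big-endian stores the most-significant byte at the lowest address.
The bytes are already most-significant first: 0x3E5FEF38.

0x3E5FEF38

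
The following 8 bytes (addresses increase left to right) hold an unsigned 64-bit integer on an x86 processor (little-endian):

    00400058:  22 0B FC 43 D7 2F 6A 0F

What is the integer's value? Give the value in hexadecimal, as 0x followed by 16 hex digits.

In little-endian order the low byte comes first in memory.
Reassemble most-significant byte first: 0F 6A 2F D7 43 FC 0B 22 → 0x0F6A2FD743FC0B22.

0x0F6A2FD743FC0B22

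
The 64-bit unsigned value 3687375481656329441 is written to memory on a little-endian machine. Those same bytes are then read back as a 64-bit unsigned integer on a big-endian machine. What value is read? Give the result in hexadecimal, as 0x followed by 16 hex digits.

3687375481656329441 in 64-bit hexadecimal is 0x332C3076C99C44E1.
Stored little-endian, the bytes at ascending addresses are E1 44 9C C9 76 30 2C 33.
Read back as big-endian, the last byte is least significant, giving 0xE1449CC976302C33.

0xE1449CC976302C33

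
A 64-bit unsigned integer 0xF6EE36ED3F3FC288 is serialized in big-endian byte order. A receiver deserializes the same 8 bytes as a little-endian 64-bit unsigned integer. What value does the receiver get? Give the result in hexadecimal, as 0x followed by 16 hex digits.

Stored big-endian, the bytes at ascending addresses are F6 EE 36 ED 3F 3F C2 88.
Read back as little-endian, the first byte is least significant, giving 0x88C23F3FED36EEF6.

0x88C23F3FED36EEF6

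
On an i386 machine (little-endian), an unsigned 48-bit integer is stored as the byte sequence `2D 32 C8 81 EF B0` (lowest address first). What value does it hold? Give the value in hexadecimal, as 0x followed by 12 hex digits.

Little-endian stores the least-significant byte at the lowest address.
Reassemble most-significant byte first: B0 EF 81 C8 32 2D → 0xB0EF81C8322D.

0xB0EF81C8322D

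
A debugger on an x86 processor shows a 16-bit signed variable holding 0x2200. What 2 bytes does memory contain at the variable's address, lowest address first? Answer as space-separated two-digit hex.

Split into bytes (most-significant first): 22 00.
Little-endian: lowest address holds the least-significant byte.
So at ascending addresses the bytes are 00 22.

00 22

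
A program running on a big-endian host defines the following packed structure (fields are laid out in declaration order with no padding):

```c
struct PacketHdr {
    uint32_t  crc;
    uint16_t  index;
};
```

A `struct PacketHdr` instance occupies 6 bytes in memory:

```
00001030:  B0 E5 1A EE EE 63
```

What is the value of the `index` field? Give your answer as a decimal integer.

61027

`index` follows `crc` (4 bytes), so it starts at byte offset 4 and occupies 2 bytes.
Bytes at offsets 4..5: EE 63.
Big-endian: lowest address holds the most-significant byte.
The bytes are already most-significant first: 0xEE63.
0xEE63 = 61027.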